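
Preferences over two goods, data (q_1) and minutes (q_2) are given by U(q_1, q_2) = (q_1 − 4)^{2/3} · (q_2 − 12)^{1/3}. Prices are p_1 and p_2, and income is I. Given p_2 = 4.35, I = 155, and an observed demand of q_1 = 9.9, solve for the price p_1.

p_1 = 8

Let q_1' = q_1−4, q_2' = q_2−12. MRS = 2·q_2'/q_1' = p_1/p_2.
After buying the subsistence bundle (4, 12), a share 2/3 of the remaining income goes to q_1: q_1* = 4 + 2/3·(I − 4p_1 − 12p_2)/p_1.
Set q_1* = 9.9 in the demand function and solve for p_1: p_1 = 8.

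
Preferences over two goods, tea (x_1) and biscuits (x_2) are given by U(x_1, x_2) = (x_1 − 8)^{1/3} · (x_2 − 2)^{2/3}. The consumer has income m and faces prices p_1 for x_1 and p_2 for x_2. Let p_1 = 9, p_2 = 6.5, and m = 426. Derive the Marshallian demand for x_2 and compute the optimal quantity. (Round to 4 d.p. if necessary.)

x_2* = 36.9744

Discretionary income = 426 − 8·9 − 2·6.5 = 341; x_2* = 2 + 2/3·341/6.5 = 36.9744.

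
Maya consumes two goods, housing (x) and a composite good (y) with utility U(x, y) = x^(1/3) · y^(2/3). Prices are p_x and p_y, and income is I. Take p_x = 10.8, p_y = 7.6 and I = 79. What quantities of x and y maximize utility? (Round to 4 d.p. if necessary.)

Tangency: MRS = (1/2)·y/x = p_x/p_y.
Rearranging, p_y·y = 2·p_x·x. Substituting into the budget gives p_x·x·(1 + 2) = I.
Demand: x*(p_x,p_y,I) = 1/3·I/p_x and y* = 2/3·I/p_y.
At p_x=10.8, p_y=7.6, I=79: x* = 1/3·79/10.8 = 2.4383, y* = 6.9298.

x* = 2.4383, y* = 6.9298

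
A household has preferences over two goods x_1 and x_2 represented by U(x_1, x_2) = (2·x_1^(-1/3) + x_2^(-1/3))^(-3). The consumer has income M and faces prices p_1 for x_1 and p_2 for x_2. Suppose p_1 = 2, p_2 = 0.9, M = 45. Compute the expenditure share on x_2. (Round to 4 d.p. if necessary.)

share on x_2 = 0.3275

From the CES first-order condition, 2·(x_2/x_1)^(4/3) = p_1/p_2.
Solve for the ratio: x_2/x_1 = [(1/2)·p_1/p_2]^(0.75).
With the ratio pinned down, the budget gives x_1* = M/(p_1 + p_2·(x_2/x_1)) and x_2* = (x_2/x_1)·x_1*.
Numerically x_2/x_1 = 1.082226, so x_1* = 45/(2 + 0.9·1.082226) = 15.1311 and x_2* = 1.082226·15.1311 = 16.3753.
Expenditure on x_2: 0.9·16.3753 = 14.7378; share = 0.3275.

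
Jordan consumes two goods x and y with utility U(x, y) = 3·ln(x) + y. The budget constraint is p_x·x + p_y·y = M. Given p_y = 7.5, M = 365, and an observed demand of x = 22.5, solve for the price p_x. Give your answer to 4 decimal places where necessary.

p_x = 1

Set MRS = p_x/p_y: (3/x)/1 = p_x/p_y.
So x*(p_x,p_y) = 3·p_y/p_x, independent of income; and y* = (M − 3·p_y)/p_y.
Set x* = 22.5 in the demand function and solve for p_x: p_x = 1.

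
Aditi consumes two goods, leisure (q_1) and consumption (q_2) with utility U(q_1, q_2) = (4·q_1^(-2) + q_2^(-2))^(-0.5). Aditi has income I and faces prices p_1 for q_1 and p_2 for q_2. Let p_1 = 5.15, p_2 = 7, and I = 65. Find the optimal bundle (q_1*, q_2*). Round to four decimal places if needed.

From the CES first-order condition, 4·(q_2/q_1)^(3) = p_1/p_2.
Hence q_2/q_1 = ((1/4)·p_1/p_2)^(1/(3)), i.e. raised to the 1/3 power.
With the ratio pinned down, the budget gives q_1* = I/(p_1 + p_2·(q_2/q_1)) and q_2* = (q_2/q_1)·q_1*.
Numerically q_2/q_1 = 0.5687, so q_1* = 65/(5.15 + 7·0.5687) = 7.1187 and q_2* = 0.5687·7.1187 = 4.0484.

q_1* = 7.1187, q_2* = 4.0484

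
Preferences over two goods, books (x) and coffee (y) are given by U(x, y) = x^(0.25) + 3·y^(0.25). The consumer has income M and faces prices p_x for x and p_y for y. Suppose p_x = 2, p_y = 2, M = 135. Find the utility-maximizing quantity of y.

From the CES first-order condition, (1/3)·(y/x)^(0.75) = p_x/p_y.
Solve for the ratio: y/x = [3·p_x/p_y]^(4/3).
Substitute y = (y/x)·x into the budget: x* = M/(p_x + p_y·(y/x)).
Numerically y/x = 4.326749, so x* = 135/(2 + 2·4.326749) = 12.6719 and y* = 4.326749·12.6719 = 54.8281.

y* = 54.8281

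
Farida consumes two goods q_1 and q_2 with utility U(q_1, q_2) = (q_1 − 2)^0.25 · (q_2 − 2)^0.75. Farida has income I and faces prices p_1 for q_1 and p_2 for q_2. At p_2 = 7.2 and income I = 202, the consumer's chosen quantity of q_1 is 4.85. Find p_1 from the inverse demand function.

p_1 = 14

Let q_1' = q_1−2, q_2' = q_2−2. MRS = (1/3)·q_2'/q_1' = p_1/p_2.
After buying the subsistence bundle (2, 2), a share 0.25 of the remaining income goes to q_1: q_1* = 2 + 0.25·(I − 2p_1 − 2p_2)/p_1.
Set q_1* = 4.85 in the demand function and solve for p_1: p_1 = 14.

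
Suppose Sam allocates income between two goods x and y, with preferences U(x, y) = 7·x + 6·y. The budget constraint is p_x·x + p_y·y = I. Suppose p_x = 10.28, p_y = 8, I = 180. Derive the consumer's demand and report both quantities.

y gives more utility per dollar, so spend all income on y: y* = I/p_y, x* = 0.
Numerically: x* = 0, y* = 22.5.

x* = 0, y* = 22.5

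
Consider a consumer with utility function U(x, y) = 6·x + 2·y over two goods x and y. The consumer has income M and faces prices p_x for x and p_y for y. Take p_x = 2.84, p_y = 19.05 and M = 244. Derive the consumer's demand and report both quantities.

x* = 85.9155, y* = 0

Perfect substitutes: compare marginal utility per dollar. 6/p_x vs 2/p_y → 2.1127 vs 0.105.
x gives more utility per dollar, so spend all income on x: x* = M/p_x, y* = 0.
Numerically: x* = 85.9155, y* = 0.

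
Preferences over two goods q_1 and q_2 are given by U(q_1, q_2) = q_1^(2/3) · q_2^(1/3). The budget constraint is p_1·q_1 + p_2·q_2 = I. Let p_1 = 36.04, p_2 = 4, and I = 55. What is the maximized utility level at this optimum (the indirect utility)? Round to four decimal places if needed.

V = 1.6803

MU_q_1/MU_q_2 = (2/3·q_2)/(1/3·q_1); tangency sets this equal to p_1/p_2.
So 2/3·p_2·q_2 = 1/3·p_1·q_1; combined with the budget, a share 2/3 of income goes to q_1.
Demand: q_1*(p_1,p_2,I) = 2/3·I/p_1 and q_2* = 1/3·I/p_2.
At p_1=36.04, p_2=4, I=55: q_1* = 2/3·55/36.04 = 1.0174, q_2* = 4.5833.
Utility at the optimum: U(1.0174, 4.5833) = 1.6803.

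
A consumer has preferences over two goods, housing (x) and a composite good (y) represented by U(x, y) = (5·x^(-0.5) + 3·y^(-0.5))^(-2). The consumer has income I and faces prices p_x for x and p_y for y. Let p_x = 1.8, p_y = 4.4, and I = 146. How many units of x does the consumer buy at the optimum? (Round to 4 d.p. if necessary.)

x* = 41.4195

Substitute y = (y/x)·x into the budget: x* = I/(p_x + p_y·(y/x)).
Numerically y/x = 0.392025, so x* = 146/(1.8 + 4.4·0.392025) = 41.4195.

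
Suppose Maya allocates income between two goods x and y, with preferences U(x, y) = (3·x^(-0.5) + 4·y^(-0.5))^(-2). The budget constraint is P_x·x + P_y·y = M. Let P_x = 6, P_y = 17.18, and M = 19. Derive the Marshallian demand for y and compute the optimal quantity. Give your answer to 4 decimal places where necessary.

From the CES first-order condition, (3/4)·(y/x)^(1.5) = P_x/P_y.
Hence y/x = ((4/3)·P_x/P_y)^(1/(1.5)), i.e. raised to the 2/3 power.
With the ratio pinned down, the budget gives x* = M/(P_x + P_y·(y/x)) and y* = (y/x)·x*.
Numerically y/x = 0.600774, so x* = 19/(6 + 17.18·0.600774) = 1.1641 and y* = 0.600774·1.1641 = 0.6994.

y* = 0.6994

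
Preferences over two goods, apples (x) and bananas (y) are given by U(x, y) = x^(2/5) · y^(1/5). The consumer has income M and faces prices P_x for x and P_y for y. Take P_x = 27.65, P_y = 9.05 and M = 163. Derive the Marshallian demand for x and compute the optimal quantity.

MU_x/MU_y = (0.4·y)/(0.2·x); tangency sets this equal to P_x/P_y.
So 0.4·P_y·y = 0.2·P_x·x; combined with the budget, a share 2/3 of income goes to x.
Demand: x*(P_x,P_y,M) = 2/3·M/P_x and y* = 1/3·M/P_y.
At P_x=27.65, P_y=9.05, M=163: x* = 2/3·163/27.65 = 3.9301.

x* = 3.9301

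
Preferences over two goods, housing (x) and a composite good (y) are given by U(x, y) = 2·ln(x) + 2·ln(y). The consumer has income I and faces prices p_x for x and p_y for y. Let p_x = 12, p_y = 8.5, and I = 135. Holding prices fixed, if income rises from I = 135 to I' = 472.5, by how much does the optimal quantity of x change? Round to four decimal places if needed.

Demand: x*(p_x,p_y,I) = 0.5·I/p_x and y* = 0.5·I/p_y.
At p_x=12, p_y=8.5, I=135: x* = 0.5·135/12 = 5.625.
At I' = 472.5: x* = 19.6875. Change: 19.6875 − 5.625 = 14.0625.

Δx* = 14.0625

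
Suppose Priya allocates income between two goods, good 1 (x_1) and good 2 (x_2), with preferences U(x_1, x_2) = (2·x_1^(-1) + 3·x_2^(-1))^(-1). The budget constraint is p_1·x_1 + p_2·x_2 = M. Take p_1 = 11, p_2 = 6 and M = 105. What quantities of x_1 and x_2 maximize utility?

MU_x_1 ∝ 2·x_1^(-2), MU_x_2 ∝ 3·x_2^(-2), so MRS = (2/3)·(x_2/x_1)^(2) = p_1/p_2.
Solve for the ratio: x_2/x_1 = [(3/2)·p_1/p_2]^(0.5).
With the ratio pinned down, the budget gives x_1* = M/(p_1 + p_2·(x_2/x_1)) and x_2* = (x_2/x_1)·x_1*.
Numerically x_2/x_1 = 1.658312, so x_1* = 105/(11 + 6·1.658312) = 5.012 and x_2* = 1.658312·5.012 = 8.3114.

x_1* = 5.012, x_2* = 8.3114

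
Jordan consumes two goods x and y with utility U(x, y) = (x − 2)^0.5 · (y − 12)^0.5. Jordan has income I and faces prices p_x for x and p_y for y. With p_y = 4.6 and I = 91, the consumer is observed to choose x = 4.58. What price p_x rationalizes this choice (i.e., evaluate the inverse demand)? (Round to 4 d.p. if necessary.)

This is Cobb-Douglas in (x−2, y−12): tangency gives 0.5·p_y·(y−12) = 0.5·p_x·(x−2).
After buying the subsistence bundle (2, 12), a share 0.5 of the remaining income goes to x: x* = 2 + 0.5·(I − 2p_x − 12p_y)/p_x.
Set x* = 4.58 in the demand function and solve for p_x: p_x = 5.

p_x = 5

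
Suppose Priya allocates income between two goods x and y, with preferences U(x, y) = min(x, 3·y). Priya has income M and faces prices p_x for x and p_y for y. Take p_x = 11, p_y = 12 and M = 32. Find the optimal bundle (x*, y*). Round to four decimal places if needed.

Leontief preferences: the optimum is at the kink where x/3 = y/1, i.e. y = (1/3)·x.
Budget: p_x·x + p_y·(1/3)·x = M, so (3·p_x + p_y)·x = 3·M.
Demand: x*(p_x,p_y,M) = 3·M/(3·p_x + p_y), y* = M/(3·p_x + p_y).
Here 3·11 + 12 = 45, giving x* = 2.1333 and y* = 0.7111.

x* = 2.1333, y* = 0.7111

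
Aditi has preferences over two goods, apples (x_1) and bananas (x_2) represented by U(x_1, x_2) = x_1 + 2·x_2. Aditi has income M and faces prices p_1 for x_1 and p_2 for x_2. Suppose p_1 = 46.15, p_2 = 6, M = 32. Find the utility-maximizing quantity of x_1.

Perfect substitutes: compare marginal utility per dollar. 1/p_1 vs 2/p_2 → 0.0217 vs 0.3333.
x_2 gives more utility per dollar, so spend all income on x_2: x_2* = M/p_2, x_1* = 0.
Numerically: x_1* = 0, x_2* = 5.3333.

x_1* = 0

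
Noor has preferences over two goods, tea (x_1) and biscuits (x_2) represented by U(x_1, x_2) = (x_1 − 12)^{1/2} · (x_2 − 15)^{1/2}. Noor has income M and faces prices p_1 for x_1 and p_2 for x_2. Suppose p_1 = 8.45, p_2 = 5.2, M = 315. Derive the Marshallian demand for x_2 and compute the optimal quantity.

Let x_1' = x_1−12, x_2' = x_2−15. MRS = x_2'/x_1' = p_1/p_2.
Substituting into the budget: x_1* = 12 + 0.5·(M − 12·p_1 − 15·p_2)/p_1, and x_2* = 15 + 0.5·(…)/p_2.
Discretionary income = 315 − 12·8.45 − 15·5.2 = 135.6; x_2* = 15 + 0.5·135.6/5.2 = 28.0385.

x_2* = 28.0385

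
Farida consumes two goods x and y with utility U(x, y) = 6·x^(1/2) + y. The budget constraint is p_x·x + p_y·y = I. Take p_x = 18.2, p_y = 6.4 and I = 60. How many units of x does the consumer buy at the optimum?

Thus x* = (3·p_y/p_x)² — independent of I — with the rest of income spent on y.
Plugging in: x* = (3·6.4/18.2)² = 1.1129.

x* = 1.1129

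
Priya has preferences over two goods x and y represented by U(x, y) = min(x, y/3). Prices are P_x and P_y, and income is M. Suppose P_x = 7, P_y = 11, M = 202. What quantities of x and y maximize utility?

Leontief preferences: the optimum is at the kink where x/1 = y/3, i.e. y = 3·x.
Budget: P_x·x + P_y·3·x = M, so (P_x + 3·P_y)·x = M.
Demand: x*(P_x,P_y,M) = M/(P_x + 3·P_y), y* = 3·M/(P_x + 3·P_y).
Here 7 + 3·11 = 40, giving x* = 5.05 and y* = 15.15.

x* = 5.05, y* = 15.15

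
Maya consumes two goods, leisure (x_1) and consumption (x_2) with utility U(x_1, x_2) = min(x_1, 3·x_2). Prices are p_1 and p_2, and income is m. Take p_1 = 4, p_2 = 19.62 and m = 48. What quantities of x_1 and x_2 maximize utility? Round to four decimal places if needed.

x_1* = 4.5541, x_2* = 1.518

Demand: x_1*(p_1,p_2,m) = 3·m/(3·p_1 + p_2), x_2* = m/(3·p_1 + p_2).
Here 3·4 + 19.62 = 31.62, giving x_1* = 4.5541 and x_2* = 1.518.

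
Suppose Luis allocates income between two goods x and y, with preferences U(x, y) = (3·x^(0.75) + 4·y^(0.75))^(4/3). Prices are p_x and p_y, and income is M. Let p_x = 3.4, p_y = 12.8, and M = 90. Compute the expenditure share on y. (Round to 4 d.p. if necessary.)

share on y = 0.0559

From the CES first-order condition, (3/4)·(y/x)^(0.25) = p_x/p_y.
Solve for the ratio: y/x = [(4/3)·p_x/p_y]^(4).
With the ratio pinned down, the budget gives x* = M/(p_x + p_y·(y/x)) and y* = (y/x)·x*.
Numerically y/x = 0.015734, so x* = 90/(3.4 + 12.8·0.015734) = 24.9903 and y* = 0.015734·24.9903 = 0.3932.
Expenditure on y: 12.8·0.3932 = 5.0328; share = 0.0559.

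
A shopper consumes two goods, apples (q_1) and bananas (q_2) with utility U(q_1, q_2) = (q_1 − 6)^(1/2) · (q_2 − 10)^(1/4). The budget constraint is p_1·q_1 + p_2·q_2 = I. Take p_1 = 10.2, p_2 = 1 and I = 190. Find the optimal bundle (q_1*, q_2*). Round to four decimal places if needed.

q_1* = 13.7647, q_2* = 49.6

Substituting into the budget: q_1* = 6 + 2/3·(I − 6·p_1 − 10·p_2)/p_1, and q_2* = 10 + 1/3·(…)/p_2.
Discretionary income = 190 − 6·10.2 − 10·1 = 118.8; q_1* = 6 + 2/3·118.8/10.2 = 13.7647; q_2* = 10 + 1/3·118.8/1 = 49.6.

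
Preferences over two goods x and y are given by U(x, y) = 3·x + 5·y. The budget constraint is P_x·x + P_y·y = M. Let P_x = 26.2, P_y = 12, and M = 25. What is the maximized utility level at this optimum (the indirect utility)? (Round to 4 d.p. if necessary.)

Linear utility — the consumer picks whichever good has higher MU/price: 3/26.2 = 0.1145 vs 5/12 = 0.4167.
y gives more utility per dollar, so spend all income on y: y* = M/P_y, x* = 0.
Numerically: x* = 0, y* = 2.0833.
Utility at the optimum: U(0, 2.0833) = 10.4167.

V = 10.4167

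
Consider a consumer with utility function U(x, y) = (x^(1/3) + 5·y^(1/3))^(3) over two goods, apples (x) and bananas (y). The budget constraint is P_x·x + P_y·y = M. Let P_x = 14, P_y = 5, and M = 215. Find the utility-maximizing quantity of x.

x* = 0.7792

MU_x ∝ x^(-2/3), MU_y ∝ 5·y^(-2/3), so MRS = (1/5)·(y/x)^(2/3) = P_x/P_y.
Solve for the ratio: y/x = [5·P_x/P_y]^(1.5).
With the ratio pinned down, the budget gives x* = M/(P_x + P_y·(y/x)) and y* = (y/x)·x*.
Numerically y/x = 52.383203, so x* = 215/(14 + 5·52.383203) = 0.7792.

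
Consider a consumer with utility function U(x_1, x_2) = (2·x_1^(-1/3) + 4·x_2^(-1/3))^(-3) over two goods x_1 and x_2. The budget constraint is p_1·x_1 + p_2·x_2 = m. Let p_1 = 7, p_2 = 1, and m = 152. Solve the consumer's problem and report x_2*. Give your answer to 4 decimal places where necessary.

x_2* = 77.2684

With the ratio pinned down, the budget gives x_1* = m/(p_1 + p_2·(x_2/x_1)) and x_2* = (x_2/x_1)·x_1*.
Numerically x_2/x_1 = 7.237624, so x_1* = 152/(7 + 1·7.237624) = 10.6759 and x_2* = 7.237624·10.6759 = 77.2684.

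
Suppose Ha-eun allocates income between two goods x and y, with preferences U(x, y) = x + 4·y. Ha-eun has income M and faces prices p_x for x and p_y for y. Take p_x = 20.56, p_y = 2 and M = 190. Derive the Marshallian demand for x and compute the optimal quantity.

x* = 0

y gives more utility per dollar, so spend all income on y: y* = M/p_y, x* = 0.
Numerically: x* = 0, y* = 95.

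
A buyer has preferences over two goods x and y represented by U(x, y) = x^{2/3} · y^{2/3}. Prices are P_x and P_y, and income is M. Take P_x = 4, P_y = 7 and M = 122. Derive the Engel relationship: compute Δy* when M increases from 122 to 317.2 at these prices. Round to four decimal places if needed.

Δy* = 13.9429

Tangency: MRS = y/x = P_x/P_y.
So 2/3·P_y·y = 2/3·P_x·x; combined with the budget, a share 0.5 of income goes to x.
Demand: x*(P_x,P_y,M) = 0.5·M/P_x and y* = 0.5·M/P_y.
At P_x=4, P_y=7, M=122: y* = 0.5·122/7 = 8.7143.
At M' = 317.2: y* = 22.6571. Change: 22.6571 − 8.7143 = 13.9429.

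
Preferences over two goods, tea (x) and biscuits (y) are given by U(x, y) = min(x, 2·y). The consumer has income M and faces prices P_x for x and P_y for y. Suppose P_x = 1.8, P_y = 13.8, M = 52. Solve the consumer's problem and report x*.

Leontief preferences: the optimum is at the kink where x/2 = y/1, i.e. y = (1/2)·x.
Budget: P_x·x + P_y·(1/2)·x = M, so (2·P_x + P_y)·x = 2·M.
Demand: x*(P_x,P_y,M) = 2·M/(2·P_x + P_y), y* = M/(2·P_x + P_y).
Here 2·1.8 + 13.8 = 17.4, giving x* = 5.977.

x* = 5.977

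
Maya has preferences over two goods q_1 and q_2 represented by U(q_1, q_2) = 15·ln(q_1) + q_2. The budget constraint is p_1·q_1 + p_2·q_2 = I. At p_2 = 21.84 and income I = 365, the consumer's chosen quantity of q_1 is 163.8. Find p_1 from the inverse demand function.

p_1 = 2

Set MRS = p_1/p_2: (15/q_1)/1 = p_1/p_2.
So q_1*(p_1,p_2) = 15·p_2/p_1, independent of income; and q_2* = (I − 15·p_2)/p_2.
Set q_1* = 163.8 in the demand function and solve for p_1: p_1 = 2.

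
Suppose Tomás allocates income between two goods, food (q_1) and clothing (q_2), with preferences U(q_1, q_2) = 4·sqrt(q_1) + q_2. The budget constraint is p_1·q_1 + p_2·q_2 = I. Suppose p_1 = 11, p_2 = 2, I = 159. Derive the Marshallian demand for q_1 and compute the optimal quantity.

q_1* = 0.1322

MU_q_1 = 2/√q_1, MU_q_2 = 1. Tangency: 2/√q_1 = p_1/p_2.
Thus q_1* = (2·p_2/p_1)² — independent of I — with the rest of income spent on q_2.
Plugging in: q_1* = (2·2/11)² = 0.1322.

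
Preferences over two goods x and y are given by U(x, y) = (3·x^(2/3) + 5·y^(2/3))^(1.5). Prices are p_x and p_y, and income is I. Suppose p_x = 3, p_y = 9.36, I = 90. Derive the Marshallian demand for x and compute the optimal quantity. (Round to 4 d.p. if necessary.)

x* = 20.3308

Numerically y/x = 0.152434, so x* = 90/(3 + 9.36·0.152434) = 20.3308.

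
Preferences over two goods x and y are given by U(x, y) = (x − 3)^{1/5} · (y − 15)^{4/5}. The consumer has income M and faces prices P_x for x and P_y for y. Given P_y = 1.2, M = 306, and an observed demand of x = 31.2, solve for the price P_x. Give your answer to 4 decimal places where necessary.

P_x = 2

Let x' = x−3, y' = y−15. MRS = (1/4)·y'/x' = P_x/P_y.
Substituting into the budget: x* = 3 + 0.2·(M − 3·P_x − 15·P_y)/P_x, and y* = 15 + 0.8·(…)/P_y.
Set x* = 31.2 in the demand function and solve for P_x: P_x = 2.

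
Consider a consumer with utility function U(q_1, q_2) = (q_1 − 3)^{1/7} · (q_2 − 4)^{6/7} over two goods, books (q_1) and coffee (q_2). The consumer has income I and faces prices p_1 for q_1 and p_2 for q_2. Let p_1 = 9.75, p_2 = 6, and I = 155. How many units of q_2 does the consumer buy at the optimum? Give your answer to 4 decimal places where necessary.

Let q_1' = q_1−3, q_2' = q_2−4. MRS = (1/6)·q_2'/q_1' = p_1/p_2.
Substituting into the budget: q_1* = 3 + 1/7·(I − 3·p_1 − 4·p_2)/p_1, and q_2* = 4 + 6/7·(…)/p_2.
Discretionary income = 155 − 3·9.75 − 4·6 = 101.75; q_2* = 4 + 6/7·101.75/6 = 18.5357.

q_2* = 18.5357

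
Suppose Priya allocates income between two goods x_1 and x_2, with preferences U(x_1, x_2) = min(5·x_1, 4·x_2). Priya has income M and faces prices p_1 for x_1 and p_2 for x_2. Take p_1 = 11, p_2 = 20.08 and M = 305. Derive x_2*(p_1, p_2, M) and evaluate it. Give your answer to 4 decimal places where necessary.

x_2* = 10.5609

With perfect complements, no substitution: consume in ratio x_1:x_2 = 4:5.
Budget: p_1·x_1 + p_2·(5/4)·x_1 = M, so (4·p_1 + 5·p_2)·x_1 = 4·M.
Demand: x_1*(p_1,p_2,M) = 4·M/(4·p_1 + 5·p_2), x_2* = 5·M/(4·p_1 + 5·p_2).
Here 4·11 + 5·20.08 = 144.4, giving x_2* = 10.5609.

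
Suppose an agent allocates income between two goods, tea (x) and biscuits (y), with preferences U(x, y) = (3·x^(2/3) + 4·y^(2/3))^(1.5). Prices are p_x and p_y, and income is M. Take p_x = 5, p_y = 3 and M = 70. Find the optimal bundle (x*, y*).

x* = 1.8459, y* = 20.2568

Numerically y/x = 10.973937, so x* = 70/(5 + 3·10.973937) = 1.8459 and y* = 10.973937·1.8459 = 20.2568.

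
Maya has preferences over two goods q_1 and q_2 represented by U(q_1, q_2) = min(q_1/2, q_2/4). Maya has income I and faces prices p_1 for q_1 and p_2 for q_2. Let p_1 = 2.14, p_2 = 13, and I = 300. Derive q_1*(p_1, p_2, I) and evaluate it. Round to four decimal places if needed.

q_1* = 10.661

With perfect complements, no substitution: consume in ratio q_1:q_2 = 2:4.
Budget: p_1·q_1 + p_2·2·q_1 = I, so (2·p_1 + 4·p_2)·q_1 = 2·I.
Demand: q_1*(p_1,p_2,I) = 2·I/(2·p_1 + 4·p_2), q_2* = 4·I/(2·p_1 + 4·p_2).
Here 2·2.14 + 4·13 = 56.28, giving q_1* = 10.661.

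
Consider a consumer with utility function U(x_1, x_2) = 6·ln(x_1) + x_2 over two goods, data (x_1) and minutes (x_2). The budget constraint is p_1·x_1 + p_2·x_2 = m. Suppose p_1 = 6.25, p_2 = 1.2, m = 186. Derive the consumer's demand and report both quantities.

MU_x_1 = 6/x_1, MU_x_2 = 1. Tangency: 6/x_1 = p_1/p_2.
So x_1*(p_1,p_2) = 6·p_2/p_1, independent of income; and x_2* = (m − 6·p_2)/p_2.
At the given prices: x_1* = 6·1.2/6.25 = 1.152, and x_2* = 149.

x_1* = 1.152, x_2* = 149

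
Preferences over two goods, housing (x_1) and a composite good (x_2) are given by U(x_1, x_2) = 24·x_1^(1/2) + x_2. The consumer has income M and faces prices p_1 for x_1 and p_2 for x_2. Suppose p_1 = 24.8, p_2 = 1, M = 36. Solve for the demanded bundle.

Set MRS = p_1/p_2: 12·x_1^(−1/2) = p_1/p_2.
Solve: √x_1 = 12·p_2/p_1, so x_1*(p_1,p_2) = (12·p_2/p_1)², and x_2* = (M − p_1·x_1*)/p_2.
Plugging in: x_1* = (12·1/24.8)² = 0.2341, x_2* = 30.1935.

x_1* = 0.2341, x_2* = 30.1935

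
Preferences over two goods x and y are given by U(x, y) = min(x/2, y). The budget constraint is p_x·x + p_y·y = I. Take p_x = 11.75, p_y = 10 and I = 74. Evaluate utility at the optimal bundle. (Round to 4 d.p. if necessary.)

V = 2.209

Leontief preferences: the optimum is at the kink where x/2 = y/1, i.e. y = (1/2)·x.
Budget: p_x·x + p_y·(1/2)·x = I, so (2·p_x + p_y)·x = 2·I.
Demand: x*(p_x,p_y,I) = 2·I/(2·p_x + p_y), y* = I/(2·p_x + p_y).
Here 2·11.75 + 10 = 33.5, giving x* = 4.4179 and y* = 2.209.
Utility at the optimum: U(4.4179, 2.209) = 2.209.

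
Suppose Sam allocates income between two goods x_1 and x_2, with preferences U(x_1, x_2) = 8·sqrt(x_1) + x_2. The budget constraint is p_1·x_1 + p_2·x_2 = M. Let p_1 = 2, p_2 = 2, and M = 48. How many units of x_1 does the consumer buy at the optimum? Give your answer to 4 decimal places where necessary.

MU_x_1 = 4/√x_1, MU_x_2 = 1. Tangency: 4/√x_1 = p_1/p_2.
Thus x_1* = (4·p_2/p_1)² — independent of M — with the rest of income spent on x_2.
Plugging in: x_1* = (4·2/2)² = 16.

x_1* = 16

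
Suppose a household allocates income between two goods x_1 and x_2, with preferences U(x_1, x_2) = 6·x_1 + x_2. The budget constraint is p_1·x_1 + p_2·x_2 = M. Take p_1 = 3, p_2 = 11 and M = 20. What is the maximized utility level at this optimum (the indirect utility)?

Perfect substitutes: compare marginal utility per dollar. 6/p_1 vs 1/p_2 → 2 vs 0.0909.
x_1 gives more utility per dollar, so spend all income on x_1: x_1* = M/p_1, x_2* = 0.
Numerically: x_1* = 6.6667, x_2* = 0.
Utility at the optimum: U(6.6667, 0) = 40.

V = 40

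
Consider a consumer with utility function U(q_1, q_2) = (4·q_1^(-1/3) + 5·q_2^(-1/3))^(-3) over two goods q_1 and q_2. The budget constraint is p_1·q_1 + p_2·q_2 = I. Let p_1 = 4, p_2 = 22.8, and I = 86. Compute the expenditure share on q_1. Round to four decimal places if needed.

share on q_1 = 0.3538

MRS = MU_q_1/MU_q_2 = (4/5)·(q_2/q_1)^(4/3). Set equal to p_1/p_2.
Hence q_2/q_1 = ((5/4)·p_1/p_2)^(1/(4/3)), i.e. raised to the 0.75 power.
Substitute q_2 = (q_2/q_1)·q_1 into the budget: q_1* = I/(p_1 + p_2·(q_2/q_1)).
Numerically q_2/q_1 = 0.320462, so q_1* = 86/(4 + 22.8·0.320462) = 7.6062 and q_2* = 0.320462·7.6062 = 2.4375.
Expenditure on q_1: 4·7.6062 = 30.4249; share = 0.3538.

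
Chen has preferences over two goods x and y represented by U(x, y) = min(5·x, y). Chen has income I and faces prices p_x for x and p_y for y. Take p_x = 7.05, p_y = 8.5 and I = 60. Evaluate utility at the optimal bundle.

Leontief preferences: the optimum is at the kink where x/1 = y/5, i.e. y = 5·x.
Budget: p_x·x + p_y·5·x = I, so (p_x + 5·p_y)·x = I.
Demand: x*(p_x,p_y,I) = I/(p_x + 5·p_y), y* = 5·I/(p_x + 5·p_y).
Here 7.05 + 5·8.5 = 49.55, giving x* = 1.2109 and y* = 6.0545.
Utility at the optimum: U(1.2109, 6.0545) = 6.0545.

V = 6.0545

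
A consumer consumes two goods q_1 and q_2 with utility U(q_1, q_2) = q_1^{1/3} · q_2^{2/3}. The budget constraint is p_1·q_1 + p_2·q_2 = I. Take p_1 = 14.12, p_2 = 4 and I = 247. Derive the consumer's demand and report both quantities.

Demand: q_1*(p_1,p_2,I) = 1/3·I/p_1 and q_2* = 2/3·I/p_2.
At p_1=14.12, p_2=4, I=247: q_1* = 1/3·247/14.12 = 5.831, q_2* = 41.1667.

q_1* = 5.831, q_2* = 41.1667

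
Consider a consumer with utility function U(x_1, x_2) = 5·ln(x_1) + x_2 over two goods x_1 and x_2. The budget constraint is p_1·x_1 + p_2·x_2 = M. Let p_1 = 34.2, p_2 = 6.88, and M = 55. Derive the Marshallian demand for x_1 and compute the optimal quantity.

x_1* = 1.0058

MU_x_1 = 5/x_1, MU_x_2 = 1. Tangency: 5/x_1 = p_1/p_2.
So x_1*(p_1,p_2) = 5·p_2/p_1, independent of income; and x_2* = (M − 5·p_2)/p_2.
At the given prices: x_1* = 5·6.88/34.2 = 1.0058.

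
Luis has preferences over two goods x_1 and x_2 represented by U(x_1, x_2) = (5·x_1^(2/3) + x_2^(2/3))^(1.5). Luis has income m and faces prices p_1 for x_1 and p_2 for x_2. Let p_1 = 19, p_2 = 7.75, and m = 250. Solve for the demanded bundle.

x_1* = 12.5542, x_2* = 1.4799

MRS = MU_x_1/MU_x_2 = 5·(x_2/x_1)^(1/3). Set equal to p_1/p_2.
Solve for the ratio: x_2/x_1 = [(1/5)·p_1/p_2]^(3).
With the ratio pinned down, the budget gives x_1* = m/(p_1 + p_2·(x_2/x_1)) and x_2* = (x_2/x_1)·x_1*.
Numerically x_2/x_1 = 0.117882, so x_1* = 250/(19 + 7.75·0.117882) = 12.5542 and x_2* = 0.117882·12.5542 = 1.4799.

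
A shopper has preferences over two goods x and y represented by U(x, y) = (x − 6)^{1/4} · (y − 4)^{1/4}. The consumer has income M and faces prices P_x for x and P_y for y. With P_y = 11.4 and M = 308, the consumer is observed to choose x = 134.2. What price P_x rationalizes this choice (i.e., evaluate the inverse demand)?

MRS = (y−4)/(x−6). Tangency with P_x/P_y gives y−4 = (P_x/P_y)·(x−6).
After buying the subsistence bundle (6, 4), a share 0.5 of the remaining income goes to x: x* = 6 + 0.5·(M − 6P_x − 4P_y)/P_x.
Set x* = 134.2 in the demand function and solve for P_x: P_x = 1.

P_x = 1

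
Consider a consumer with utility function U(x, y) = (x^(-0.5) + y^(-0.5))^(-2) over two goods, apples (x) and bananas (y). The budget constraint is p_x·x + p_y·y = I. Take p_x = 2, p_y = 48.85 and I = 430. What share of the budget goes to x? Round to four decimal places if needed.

MU_x ∝ x^(-1.5), MU_y ∝ y^(-1.5), so MRS = (y/x)^(1.5) = p_x/p_y.
Hence y/x = (p_x/p_y)^(1/(1.5)), i.e. raised to the 2/3 power.
Substitute y = (y/x)·x into the budget: x* = I/(p_x + p_y·(y/x)).
Numerically y/x = 0.118789, so x* = 430/(2 + 48.85·0.118789) = 55.1081 and y* = 0.118789·55.1081 = 6.5462.
Expenditure on x: 2·55.1081 = 110.2161; share = 0.2563.

share on x = 0.2563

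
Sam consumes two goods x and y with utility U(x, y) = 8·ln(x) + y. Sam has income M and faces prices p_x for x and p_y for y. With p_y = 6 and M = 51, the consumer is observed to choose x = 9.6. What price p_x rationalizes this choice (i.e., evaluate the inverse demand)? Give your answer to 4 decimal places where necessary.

MU_x = 8/x, MU_y = 1. Tangency: 8/x = p_x/p_y.
So x*(p_x,p_y) = 8·p_y/p_x, independent of income; and y* = (M − 8·p_y)/p_y.
Set x* = 9.6 in the demand function and solve for p_x: p_x = 5.

p_x = 5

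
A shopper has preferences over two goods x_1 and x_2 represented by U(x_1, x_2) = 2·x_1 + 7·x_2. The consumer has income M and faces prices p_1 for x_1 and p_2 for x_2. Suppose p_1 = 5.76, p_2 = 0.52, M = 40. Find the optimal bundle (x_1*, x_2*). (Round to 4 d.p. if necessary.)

x_1* = 0, x_2* = 76.9231

Linear utility — the consumer picks whichever good has higher MU/price: 2/5.76 = 0.3472 vs 7/0.52 = 13.4615.
x_2 gives more utility per dollar, so spend all income on x_2: x_2* = M/p_2, x_1* = 0.
Numerically: x_1* = 0, x_2* = 76.9231.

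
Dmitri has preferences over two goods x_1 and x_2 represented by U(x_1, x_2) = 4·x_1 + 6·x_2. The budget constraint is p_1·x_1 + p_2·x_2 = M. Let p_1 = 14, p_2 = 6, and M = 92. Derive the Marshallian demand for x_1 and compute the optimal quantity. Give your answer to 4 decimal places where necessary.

x_1* = 0

Perfect substitutes: compare marginal utility per dollar. 4/p_1 vs 6/p_2 → 0.2857 vs 1.
x_2 gives more utility per dollar, so spend all income on x_2: x_2* = M/p_2, x_1* = 0.
Numerically: x_1* = 0, x_2* = 15.3333.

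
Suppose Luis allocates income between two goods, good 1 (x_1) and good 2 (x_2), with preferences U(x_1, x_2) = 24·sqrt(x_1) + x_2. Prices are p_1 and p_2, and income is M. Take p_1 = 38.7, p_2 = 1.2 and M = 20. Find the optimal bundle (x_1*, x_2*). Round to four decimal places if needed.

x_1* = 0.1385, x_2* = 12.2016

MU_x_1 = 12/√x_1, MU_x_2 = 1. Tangency: 12/√x_1 = p_1/p_2.
Solve: √x_1 = 12·p_2/p_1, so x_1*(p_1,p_2) = (12·p_2/p_1)², and x_2* = (M − p_1·x_1*)/p_2.
Plugging in: x_1* = (12·1.2/38.7)² = 0.1385, x_2* = 12.2016.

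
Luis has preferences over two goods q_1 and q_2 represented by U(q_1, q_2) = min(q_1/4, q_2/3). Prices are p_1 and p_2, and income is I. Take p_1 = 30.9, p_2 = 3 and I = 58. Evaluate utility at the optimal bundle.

With perfect complements, no substitution: consume in ratio q_1:q_2 = 4:3.
Budget: p_1·q_1 + p_2·(3/4)·q_1 = I, so (4·p_1 + 3·p_2)·q_1 = 4·I.
Demand: q_1*(p_1,p_2,I) = 4·I/(4·p_1 + 3·p_2), q_2* = 3·I/(4·p_1 + 3·p_2).
Here 4·30.9 + 3·3 = 132.6, giving q_1* = 1.7496 and q_2* = 1.3122.
Utility at the optimum: U(1.7496, 1.3122) = 0.4374.

V = 0.4374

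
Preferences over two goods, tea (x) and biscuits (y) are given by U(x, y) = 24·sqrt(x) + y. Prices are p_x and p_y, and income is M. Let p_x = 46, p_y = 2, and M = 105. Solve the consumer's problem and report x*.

x* = 0.2722

Plugging in: x* = (12·2/46)² = 0.2722.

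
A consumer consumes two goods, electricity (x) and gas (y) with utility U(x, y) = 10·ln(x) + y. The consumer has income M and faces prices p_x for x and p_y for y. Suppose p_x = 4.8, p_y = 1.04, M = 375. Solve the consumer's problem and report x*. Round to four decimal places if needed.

MU_x = 10/x, MU_y = 1. Tangency: 10/x = p_x/p_y.
So x*(p_x,p_y) = 10·p_y/p_x, independent of income; and y* = (M − 10·p_y)/p_y.
At the given prices: x* = 10·1.04/4.8 = 2.1667.

x* = 2.1667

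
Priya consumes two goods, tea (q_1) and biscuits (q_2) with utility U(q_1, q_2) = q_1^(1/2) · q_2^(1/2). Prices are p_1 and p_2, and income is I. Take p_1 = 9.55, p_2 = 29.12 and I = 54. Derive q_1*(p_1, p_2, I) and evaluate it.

q_1* = 2.8272

At p_1=9.55, p_2=29.12, I=54: q_1* = 0.5·54/9.55 = 2.8272.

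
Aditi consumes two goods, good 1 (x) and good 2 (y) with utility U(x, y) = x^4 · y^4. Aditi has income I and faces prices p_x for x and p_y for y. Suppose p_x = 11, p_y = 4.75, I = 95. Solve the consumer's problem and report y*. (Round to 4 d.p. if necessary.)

y* = 10

The MRS is y/x. Set MRS = p_x/p_y.
So 4·p_y·y = 4·p_x·x; combined with the budget, a share 0.5 of income goes to x.
Demand: x*(p_x,p_y,I) = 0.5·I/p_x and y* = 0.5·I/p_y.
At p_x=11, p_y=4.75, I=95: y* = 0.5·95/4.75 = 10.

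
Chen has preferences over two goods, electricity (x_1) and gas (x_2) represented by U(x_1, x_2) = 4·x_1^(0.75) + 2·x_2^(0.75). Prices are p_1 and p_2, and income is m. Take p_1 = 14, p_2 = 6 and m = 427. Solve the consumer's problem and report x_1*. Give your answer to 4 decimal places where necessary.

x_1* = 17.0013

Numerically x_2/x_1 = 1.852623, so x_1* = 427/(14 + 6·1.852623) = 17.0013.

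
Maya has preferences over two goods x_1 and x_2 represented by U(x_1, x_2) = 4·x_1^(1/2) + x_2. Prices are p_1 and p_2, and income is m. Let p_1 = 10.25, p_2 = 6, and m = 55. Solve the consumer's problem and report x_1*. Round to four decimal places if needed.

x_1* = 1.3706

Thus x_1* = (2·p_2/p_1)² — independent of m — with the rest of income spent on x_2.
Plugging in: x_1* = (2·6/10.25)² = 1.3706.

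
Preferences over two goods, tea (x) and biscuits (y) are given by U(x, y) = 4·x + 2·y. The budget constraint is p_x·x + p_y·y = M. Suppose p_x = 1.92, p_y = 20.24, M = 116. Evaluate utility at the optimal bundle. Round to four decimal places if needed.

x gives more utility per dollar, so spend all income on x: x* = M/p_x, y* = 0.
Numerically: x* = 60.4167, y* = 0.
Utility at the optimum: U(60.4167, 0) = 241.6667.

V = 241.6667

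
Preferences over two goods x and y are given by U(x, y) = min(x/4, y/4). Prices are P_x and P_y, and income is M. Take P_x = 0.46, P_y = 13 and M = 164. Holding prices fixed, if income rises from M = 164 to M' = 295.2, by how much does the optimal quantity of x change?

Leontief preferences: the optimum is at the kink where x/4 = y/4, i.e. y = x.
Budget: P_x·x + P_y·x = M, so (4·P_x + 4·P_y)·x = 4·M.
Demand: x*(P_x,P_y,M) = 4·M/(4·P_x + 4·P_y), y* = 4·M/(4·P_x + 4·P_y).
Here 4·0.46 + 4·13 = 53.84, giving x* = 12.1842.
At M' = 295.2: x* = 21.9316. Change: 21.9316 − 12.1842 = 9.7474.

Δx* = 9.7474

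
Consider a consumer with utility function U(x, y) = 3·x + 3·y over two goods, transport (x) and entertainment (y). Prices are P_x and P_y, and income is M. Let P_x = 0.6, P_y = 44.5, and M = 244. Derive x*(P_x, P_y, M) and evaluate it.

Perfect substitutes: compare marginal utility per dollar. 3/P_x vs 3/P_y → 5 vs 0.0674.
x gives more utility per dollar, so spend all income on x: x* = M/P_x, y* = 0.
Numerically: x* = 406.6667, y* = 0.

x* = 406.6667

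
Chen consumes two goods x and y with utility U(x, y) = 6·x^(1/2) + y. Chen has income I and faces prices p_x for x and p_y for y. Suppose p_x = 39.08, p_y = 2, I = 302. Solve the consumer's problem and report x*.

x* = 0.0236

Utility is quasi-linear in y; the FOC for x is 3/√x = p_x/p_y.
Solve: √x = 3·p_y/p_x, so x*(p_x,p_y) = (3·p_y/p_x)², and y* = (I − p_x·x*)/p_y.
Plugging in: x* = (3·2/39.08)² = 0.0236.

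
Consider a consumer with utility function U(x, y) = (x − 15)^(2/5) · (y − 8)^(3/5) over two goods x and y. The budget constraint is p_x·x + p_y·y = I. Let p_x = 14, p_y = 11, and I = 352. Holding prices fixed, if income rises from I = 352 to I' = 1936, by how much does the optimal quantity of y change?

MRS = (2/3)·(y−8)/(x−15). Tangency with p_x/p_y gives y−8 = (3/2)·(p_x/p_y)·(x−15).
Substituting into the budget: x* = 15 + 0.4·(I − 15·p_x − 8·p_y)/p_x, and y* = 8 + 0.6·(…)/p_y.
Discretionary income = 352 − 15·14 − 8·11 = 54; y* = 8 + 0.6·54/11 = 10.9455.
At I' = 1936: y* = 97.3455. Change: 97.3455 − 10.9455 = 86.4.

Δy* = 86.4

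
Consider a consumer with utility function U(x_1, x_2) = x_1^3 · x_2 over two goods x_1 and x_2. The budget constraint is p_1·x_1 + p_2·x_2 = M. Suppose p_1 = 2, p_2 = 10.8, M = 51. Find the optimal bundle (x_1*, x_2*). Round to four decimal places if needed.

x_1* = 19.125, x_2* = 1.1806

The MRS is 3·x_2/x_1. Set MRS = p_1/p_2.
Rearranging, p_2·x_2 = (1/3)·p_1·x_1. Substituting into the budget gives p_1·x_1·(1 + (1/3)) = M.
Demand: x_1*(p_1,p_2,M) = 0.75·M/p_1 and x_2* = 0.25·M/p_2.
At p_1=2, p_2=10.8, M=51: x_1* = 0.75·51/2 = 19.125, x_2* = 1.1806.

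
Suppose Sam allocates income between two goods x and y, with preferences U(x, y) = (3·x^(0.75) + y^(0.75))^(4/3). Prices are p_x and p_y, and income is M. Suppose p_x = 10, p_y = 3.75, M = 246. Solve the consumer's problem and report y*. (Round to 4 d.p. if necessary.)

Numerically y/x = 0.624295, so x* = 246/(10 + 3.75·0.624295) = 19.9334 and y* = 0.624295·19.9334 = 12.4443.

y* = 12.4443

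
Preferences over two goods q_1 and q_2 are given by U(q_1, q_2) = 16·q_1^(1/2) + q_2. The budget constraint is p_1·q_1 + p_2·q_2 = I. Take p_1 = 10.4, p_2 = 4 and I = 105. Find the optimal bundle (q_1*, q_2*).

q_1* = 9.4675, q_2* = 1.6346

Thus q_1* = (8·p_2/p_1)² — independent of I — with the rest of income spent on q_2.
Plugging in: q_1* = (8·4/10.4)² = 9.4675, q_2* = 1.6346.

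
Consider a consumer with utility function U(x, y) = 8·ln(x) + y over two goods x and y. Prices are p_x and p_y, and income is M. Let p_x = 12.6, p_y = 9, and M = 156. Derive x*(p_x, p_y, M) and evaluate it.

x* = 5.7143

Set MRS = p_x/p_y: (8/x)/1 = p_x/p_y.
So x*(p_x,p_y) = 8·p_y/p_x, independent of income; and y* = (M − 8·p_y)/p_y.
At the given prices: x* = 8·9/12.6 = 5.7143.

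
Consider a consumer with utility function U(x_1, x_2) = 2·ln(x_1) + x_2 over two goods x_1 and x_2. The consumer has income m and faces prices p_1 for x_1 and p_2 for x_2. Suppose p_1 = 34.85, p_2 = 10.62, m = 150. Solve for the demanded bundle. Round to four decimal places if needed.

x_1* = 0.6095, x_2* = 12.1243

At the given prices: x_1* = 2·10.62/34.85 = 0.6095, and x_2* = 12.1243.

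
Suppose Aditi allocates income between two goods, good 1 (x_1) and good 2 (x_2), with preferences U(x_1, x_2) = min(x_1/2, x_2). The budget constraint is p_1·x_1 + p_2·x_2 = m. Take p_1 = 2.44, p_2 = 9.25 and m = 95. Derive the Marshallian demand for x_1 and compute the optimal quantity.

With perfect complements, no substitution: consume in ratio x_1:x_2 = 2:1.
Budget: p_1·x_1 + p_2·(1/2)·x_1 = m, so (2·p_1 + p_2)·x_1 = 2·m.
Demand: x_1*(p_1,p_2,m) = 2·m/(2·p_1 + p_2), x_2* = m/(2·p_1 + p_2).
Here 2·2.44 + 9.25 = 14.13, giving x_1* = 13.4466.

x_1* = 13.4466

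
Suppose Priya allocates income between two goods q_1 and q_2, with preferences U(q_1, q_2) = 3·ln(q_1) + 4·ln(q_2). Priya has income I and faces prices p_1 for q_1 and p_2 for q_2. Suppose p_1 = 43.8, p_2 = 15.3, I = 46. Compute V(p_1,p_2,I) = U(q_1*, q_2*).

V = -0.2302

The MRS is (3/4)·q_2/q_1. Set MRS = p_1/p_2.
Rearranging, p_2·q_2 = (4/3)·p_1·q_1. Substituting into the budget gives p_1·q_1·(1 + (4/3)) = I.
Demand: q_1*(p_1,p_2,I) = 3/7·I/p_1 and q_2* = 4/7·I/p_2.
At p_1=43.8, p_2=15.3, I=46: q_1* = 3/7·46/43.8 = 0.4501, q_2* = 1.718.
Utility at the optimum: U(0.4501, 1.718) = -0.2302.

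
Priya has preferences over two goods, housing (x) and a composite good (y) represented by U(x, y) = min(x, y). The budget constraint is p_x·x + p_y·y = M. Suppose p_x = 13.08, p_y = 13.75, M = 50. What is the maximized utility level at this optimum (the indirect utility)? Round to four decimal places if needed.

V = 1.8636

Leontief preferences: the optimum is at the kink where x/1 = y/1, i.e. y = x.
Budget: p_x·x + p_y·x = M, so (p_x + p_y)·x = M.
Demand: x*(p_x,p_y,M) = M/(p_x + p_y), y* = M/(p_x + p_y).
Here 13.08 + 13.75 = 26.83, giving x* = 1.8636 and y* = 1.8636.
Utility at the optimum: U(1.8636, 1.8636) = 1.8636.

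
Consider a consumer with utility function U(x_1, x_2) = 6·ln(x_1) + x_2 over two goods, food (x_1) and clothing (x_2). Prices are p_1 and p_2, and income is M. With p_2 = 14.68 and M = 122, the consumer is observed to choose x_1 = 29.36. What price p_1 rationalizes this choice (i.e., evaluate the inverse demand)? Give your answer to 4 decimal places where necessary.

MU_x_1 = 6/x_1, MU_x_2 = 1. Tangency: 6/x_1 = p_1/p_2.
So x_1*(p_1,p_2) = 6·p_2/p_1, independent of income; and x_2* = (M − 6·p_2)/p_2.
Set x_1* = 29.36 in the demand function and solve for p_1: p_1 = 3.

p_1 = 3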